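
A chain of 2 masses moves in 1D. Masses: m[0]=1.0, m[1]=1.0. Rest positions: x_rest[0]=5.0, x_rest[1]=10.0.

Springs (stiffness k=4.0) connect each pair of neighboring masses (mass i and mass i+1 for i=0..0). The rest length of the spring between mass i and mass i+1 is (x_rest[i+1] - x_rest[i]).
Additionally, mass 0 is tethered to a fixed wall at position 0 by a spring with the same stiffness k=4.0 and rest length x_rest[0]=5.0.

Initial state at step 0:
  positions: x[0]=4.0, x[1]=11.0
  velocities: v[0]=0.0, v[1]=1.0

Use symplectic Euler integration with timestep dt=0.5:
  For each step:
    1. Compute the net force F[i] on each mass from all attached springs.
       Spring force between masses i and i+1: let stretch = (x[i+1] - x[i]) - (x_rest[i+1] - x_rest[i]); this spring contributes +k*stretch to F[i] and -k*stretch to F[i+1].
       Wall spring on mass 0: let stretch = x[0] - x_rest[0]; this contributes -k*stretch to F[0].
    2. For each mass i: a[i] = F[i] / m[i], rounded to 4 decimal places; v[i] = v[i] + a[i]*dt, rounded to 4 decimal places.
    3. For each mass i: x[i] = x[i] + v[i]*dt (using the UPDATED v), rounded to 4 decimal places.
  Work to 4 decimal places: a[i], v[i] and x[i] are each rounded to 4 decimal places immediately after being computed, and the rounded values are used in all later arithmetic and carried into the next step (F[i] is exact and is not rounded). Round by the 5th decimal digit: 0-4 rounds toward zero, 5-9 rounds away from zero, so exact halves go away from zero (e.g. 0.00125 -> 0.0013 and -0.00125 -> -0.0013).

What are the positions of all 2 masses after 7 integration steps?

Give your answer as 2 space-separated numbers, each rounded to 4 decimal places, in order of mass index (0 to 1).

Step 0: x=[4.0000 11.0000] v=[0.0000 1.0000]
Step 1: x=[7.0000 9.5000] v=[6.0000 -3.0000]
Step 2: x=[5.5000 10.5000] v=[-3.0000 2.0000]
Step 3: x=[3.5000 11.5000] v=[-4.0000 2.0000]
Step 4: x=[6.0000 9.5000] v=[5.0000 -4.0000]
Step 5: x=[6.0000 9.0000] v=[0.0000 -1.0000]
Step 6: x=[3.0000 10.5000] v=[-6.0000 3.0000]
Step 7: x=[4.5000 9.5000] v=[3.0000 -2.0000]

Answer: 4.5000 9.5000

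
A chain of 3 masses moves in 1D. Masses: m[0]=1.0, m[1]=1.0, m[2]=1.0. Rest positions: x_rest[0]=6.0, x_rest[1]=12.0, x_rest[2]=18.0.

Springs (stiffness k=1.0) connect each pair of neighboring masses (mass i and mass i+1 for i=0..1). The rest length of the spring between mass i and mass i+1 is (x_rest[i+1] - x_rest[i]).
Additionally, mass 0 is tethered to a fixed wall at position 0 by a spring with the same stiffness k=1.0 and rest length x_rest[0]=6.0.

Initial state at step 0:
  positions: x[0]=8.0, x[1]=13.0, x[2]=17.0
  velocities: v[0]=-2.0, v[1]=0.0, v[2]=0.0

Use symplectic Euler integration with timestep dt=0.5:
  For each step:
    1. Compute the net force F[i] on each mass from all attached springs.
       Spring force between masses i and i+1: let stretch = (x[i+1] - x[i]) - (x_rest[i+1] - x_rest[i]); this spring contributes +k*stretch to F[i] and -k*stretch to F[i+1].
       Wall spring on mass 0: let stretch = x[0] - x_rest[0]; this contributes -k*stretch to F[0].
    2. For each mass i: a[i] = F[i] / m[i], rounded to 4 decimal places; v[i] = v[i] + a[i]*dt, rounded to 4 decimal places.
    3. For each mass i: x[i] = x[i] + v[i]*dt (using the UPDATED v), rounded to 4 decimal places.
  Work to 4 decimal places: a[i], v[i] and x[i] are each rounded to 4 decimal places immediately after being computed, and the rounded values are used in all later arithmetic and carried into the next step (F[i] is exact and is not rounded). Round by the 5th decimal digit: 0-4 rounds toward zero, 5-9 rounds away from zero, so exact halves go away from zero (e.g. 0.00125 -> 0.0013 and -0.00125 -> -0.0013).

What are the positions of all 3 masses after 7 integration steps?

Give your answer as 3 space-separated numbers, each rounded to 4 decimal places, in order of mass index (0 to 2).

Step 0: x=[8.0000 13.0000 17.0000] v=[-2.0000 0.0000 0.0000]
Step 1: x=[6.2500 12.7500 17.5000] v=[-3.5000 -0.5000 1.0000]
Step 2: x=[4.5625 12.0625 18.3125] v=[-3.3750 -1.3750 1.6250]
Step 3: x=[3.6094 11.0625 19.0625] v=[-1.9063 -2.0000 1.5000]
Step 4: x=[3.6172 10.1992 19.3125] v=[0.0156 -1.7266 0.5000]
Step 5: x=[4.3662 9.9687 18.7842] v=[1.4980 -0.4610 -1.0567]
Step 6: x=[5.4243 10.5415 17.5520] v=[2.1162 1.1455 -2.4645]
Step 7: x=[6.4057 11.5876 16.0671] v=[1.9627 2.0922 -2.9698]

Answer: 6.4057 11.5876 16.0671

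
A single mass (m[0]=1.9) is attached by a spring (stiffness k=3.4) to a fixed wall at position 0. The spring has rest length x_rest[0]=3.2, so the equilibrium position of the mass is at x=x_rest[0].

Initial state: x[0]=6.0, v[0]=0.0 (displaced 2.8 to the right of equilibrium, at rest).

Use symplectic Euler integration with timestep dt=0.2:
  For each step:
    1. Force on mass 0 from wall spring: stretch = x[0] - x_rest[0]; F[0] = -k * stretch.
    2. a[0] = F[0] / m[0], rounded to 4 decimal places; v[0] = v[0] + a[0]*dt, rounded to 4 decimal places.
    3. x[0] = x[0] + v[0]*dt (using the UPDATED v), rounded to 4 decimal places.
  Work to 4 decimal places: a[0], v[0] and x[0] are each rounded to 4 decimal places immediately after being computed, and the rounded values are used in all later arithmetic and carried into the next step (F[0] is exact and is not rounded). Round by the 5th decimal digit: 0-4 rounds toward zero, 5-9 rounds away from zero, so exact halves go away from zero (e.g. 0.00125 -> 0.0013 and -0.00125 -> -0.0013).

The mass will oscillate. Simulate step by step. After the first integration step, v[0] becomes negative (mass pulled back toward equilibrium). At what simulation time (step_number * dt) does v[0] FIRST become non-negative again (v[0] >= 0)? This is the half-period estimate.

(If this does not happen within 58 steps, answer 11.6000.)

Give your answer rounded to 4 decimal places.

Answer: 2.4000

Derivation:
Step 0: x=[6.0000] v=[0.0000]
Step 1: x=[5.7996] v=[-1.0021]
Step 2: x=[5.4131] v=[-1.9325]
Step 3: x=[4.8682] v=[-2.7246]
Step 4: x=[4.2039] v=[-3.3216]
Step 5: x=[3.4677] v=[-3.6809]
Step 6: x=[2.7124] v=[-3.7767]
Step 7: x=[1.9920] v=[-3.6022]
Step 8: x=[1.3580] v=[-3.1699]
Step 9: x=[0.8559] v=[-2.5107]
Step 10: x=[0.5215] v=[-1.6718]
Step 11: x=[0.3789] v=[-0.7132]
Step 12: x=[0.4382] v=[0.2965]
First v>=0 after going negative at step 12, time=2.4000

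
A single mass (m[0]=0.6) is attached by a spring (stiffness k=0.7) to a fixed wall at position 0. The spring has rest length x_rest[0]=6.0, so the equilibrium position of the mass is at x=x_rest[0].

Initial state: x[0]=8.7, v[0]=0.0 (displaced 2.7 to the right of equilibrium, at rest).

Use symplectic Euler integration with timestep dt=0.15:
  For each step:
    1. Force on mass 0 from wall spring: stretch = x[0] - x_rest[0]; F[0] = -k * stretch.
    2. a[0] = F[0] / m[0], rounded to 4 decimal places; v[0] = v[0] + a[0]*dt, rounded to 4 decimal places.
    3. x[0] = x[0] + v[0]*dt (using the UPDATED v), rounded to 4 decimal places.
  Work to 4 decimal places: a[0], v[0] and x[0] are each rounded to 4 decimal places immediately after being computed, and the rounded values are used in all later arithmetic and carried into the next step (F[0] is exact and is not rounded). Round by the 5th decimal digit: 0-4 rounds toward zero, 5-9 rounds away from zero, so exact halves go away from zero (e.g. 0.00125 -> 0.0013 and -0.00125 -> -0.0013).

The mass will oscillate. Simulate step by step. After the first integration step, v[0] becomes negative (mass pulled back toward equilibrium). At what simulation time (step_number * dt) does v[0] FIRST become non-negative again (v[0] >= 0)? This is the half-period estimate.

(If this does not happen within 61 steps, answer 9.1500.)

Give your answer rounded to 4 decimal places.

Step 0: x=[8.7000] v=[0.0000]
Step 1: x=[8.6291] v=[-0.4725]
Step 2: x=[8.4892] v=[-0.9326]
Step 3: x=[8.2840] v=[-1.3682]
Step 4: x=[8.0188] v=[-1.7679]
Step 5: x=[7.7006] v=[-2.1212]
Step 6: x=[7.3378] v=[-2.4188]
Step 7: x=[6.9399] v=[-2.6529]
Step 8: x=[6.5173] v=[-2.8174]
Step 9: x=[6.0811] v=[-2.9079]
Step 10: x=[5.6428] v=[-2.9221]
Step 11: x=[5.2139] v=[-2.8596]
Step 12: x=[4.8056] v=[-2.7220]
Step 13: x=[4.4287] v=[-2.5130]
Step 14: x=[4.0930] v=[-2.2380]
Step 15: x=[3.8074] v=[-1.9043]
Step 16: x=[3.5793] v=[-1.5206]
Step 17: x=[3.4148] v=[-1.0970]
Step 18: x=[3.3181] v=[-0.6446]
Step 19: x=[3.2918] v=[-0.1753]
Step 20: x=[3.3366] v=[0.2986]
First v>=0 after going negative at step 20, time=3.0000

Answer: 3.0000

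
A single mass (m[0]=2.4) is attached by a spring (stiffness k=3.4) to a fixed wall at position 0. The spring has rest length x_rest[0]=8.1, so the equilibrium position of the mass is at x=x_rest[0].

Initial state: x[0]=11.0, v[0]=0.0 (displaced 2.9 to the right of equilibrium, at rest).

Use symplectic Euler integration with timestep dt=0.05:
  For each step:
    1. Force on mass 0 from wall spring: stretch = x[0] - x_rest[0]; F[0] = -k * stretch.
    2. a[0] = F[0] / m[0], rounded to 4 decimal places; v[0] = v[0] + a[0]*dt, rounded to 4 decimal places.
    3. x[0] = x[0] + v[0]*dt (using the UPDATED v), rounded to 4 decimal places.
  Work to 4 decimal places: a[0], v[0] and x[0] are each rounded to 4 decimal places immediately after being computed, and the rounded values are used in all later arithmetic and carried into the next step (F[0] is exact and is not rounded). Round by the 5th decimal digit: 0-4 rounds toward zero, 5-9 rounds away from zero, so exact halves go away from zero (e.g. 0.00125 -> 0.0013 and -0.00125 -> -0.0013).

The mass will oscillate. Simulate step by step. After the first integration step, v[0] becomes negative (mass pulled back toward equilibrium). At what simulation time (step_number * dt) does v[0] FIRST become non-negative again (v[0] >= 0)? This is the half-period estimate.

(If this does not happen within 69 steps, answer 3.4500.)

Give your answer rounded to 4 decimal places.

Step 0: x=[11.0000] v=[0.0000]
Step 1: x=[10.9897] v=[-0.2054]
Step 2: x=[10.9692] v=[-0.4101]
Step 3: x=[10.9385] v=[-0.6133]
Step 4: x=[10.8978] v=[-0.8144]
Step 5: x=[10.8472] v=[-1.0126]
Step 6: x=[10.7868] v=[-1.2072]
Step 7: x=[10.7169] v=[-1.3975]
Step 8: x=[10.6378] v=[-1.5829]
Step 9: x=[10.5497] v=[-1.7627]
Step 10: x=[10.4529] v=[-1.9362]
Step 11: x=[10.3478] v=[-2.1029]
Step 12: x=[10.2347] v=[-2.2621]
Step 13: x=[10.1140] v=[-2.4133]
Step 14: x=[9.9862] v=[-2.5560]
Step 15: x=[9.8517] v=[-2.6896]
Step 16: x=[9.7110] v=[-2.8137]
Step 17: x=[9.5646] v=[-2.9278]
Step 18: x=[9.4130] v=[-3.0315]
Step 19: x=[9.2568] v=[-3.1245]
Step 20: x=[9.0965] v=[-3.2064]
Step 21: x=[8.9327] v=[-3.2770]
Step 22: x=[8.7659] v=[-3.3360]
Step 23: x=[8.5967] v=[-3.3832]
Step 24: x=[8.4258] v=[-3.4184]
Step 25: x=[8.2537] v=[-3.4415]
Step 26: x=[8.0811] v=[-3.4524]
Step 27: x=[7.9085] v=[-3.4511]
Step 28: x=[7.7366] v=[-3.4375]
Step 29: x=[7.5660] v=[-3.4118]
Step 30: x=[7.3973] v=[-3.3740]
Step 31: x=[7.2311] v=[-3.3242]
Step 32: x=[7.0680] v=[-3.2627]
Step 33: x=[6.9085] v=[-3.1896]
Step 34: x=[6.7532] v=[-3.1052]
Step 35: x=[6.6027] v=[-3.0098]
Step 36: x=[6.4575] v=[-2.9037]
Step 37: x=[6.3181] v=[-2.7874]
Step 38: x=[6.1850] v=[-2.6612]
Step 39: x=[6.0587] v=[-2.5256]
Step 40: x=[5.9397] v=[-2.3810]
Step 41: x=[5.8283] v=[-2.2280]
Step 42: x=[5.7249] v=[-2.0671]
Step 43: x=[5.6300] v=[-1.8989]
Step 44: x=[5.5438] v=[-1.7239]
Step 45: x=[5.4667] v=[-1.5428]
Step 46: x=[5.3989] v=[-1.3563]
Step 47: x=[5.3407] v=[-1.1650]
Step 48: x=[5.2922] v=[-0.9696]
Step 49: x=[5.2537] v=[-0.7707]
Step 50: x=[5.2252] v=[-0.5691]
Step 51: x=[5.2069] v=[-0.3655]
Step 52: x=[5.1989] v=[-0.1606]
Step 53: x=[5.2011] v=[0.0449]
First v>=0 after going negative at step 53, time=2.6500

Answer: 2.6500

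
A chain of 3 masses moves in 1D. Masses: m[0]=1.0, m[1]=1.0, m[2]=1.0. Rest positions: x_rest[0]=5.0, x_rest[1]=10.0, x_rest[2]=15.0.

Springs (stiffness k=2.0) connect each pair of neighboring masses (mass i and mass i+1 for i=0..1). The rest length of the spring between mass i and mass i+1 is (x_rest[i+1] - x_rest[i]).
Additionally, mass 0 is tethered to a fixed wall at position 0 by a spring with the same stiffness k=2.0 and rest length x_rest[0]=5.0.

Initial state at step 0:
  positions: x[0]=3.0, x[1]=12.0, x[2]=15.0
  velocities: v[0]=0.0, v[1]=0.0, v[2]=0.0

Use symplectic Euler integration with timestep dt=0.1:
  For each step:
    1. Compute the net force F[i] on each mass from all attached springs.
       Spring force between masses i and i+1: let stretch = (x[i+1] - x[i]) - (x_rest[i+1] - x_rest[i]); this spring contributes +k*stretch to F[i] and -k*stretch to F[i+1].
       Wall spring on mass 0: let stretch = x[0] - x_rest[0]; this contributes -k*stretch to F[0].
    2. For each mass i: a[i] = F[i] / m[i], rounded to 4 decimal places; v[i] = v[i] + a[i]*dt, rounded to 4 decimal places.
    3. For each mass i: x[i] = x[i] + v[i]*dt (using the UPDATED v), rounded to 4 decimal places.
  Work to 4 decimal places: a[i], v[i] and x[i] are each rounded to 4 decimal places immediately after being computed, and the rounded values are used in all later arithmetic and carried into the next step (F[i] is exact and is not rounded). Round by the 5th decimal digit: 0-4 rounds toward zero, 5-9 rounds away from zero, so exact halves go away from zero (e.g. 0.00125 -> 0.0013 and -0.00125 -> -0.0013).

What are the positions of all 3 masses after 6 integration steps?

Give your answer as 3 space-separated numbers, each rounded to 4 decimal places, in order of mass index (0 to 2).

Answer: 5.0525 9.9973 15.6341

Derivation:
Step 0: x=[3.0000 12.0000 15.0000] v=[0.0000 0.0000 0.0000]
Step 1: x=[3.1200 11.8800 15.0400] v=[1.2000 -1.2000 0.4000]
Step 2: x=[3.3528 11.6480 15.1168] v=[2.3280 -2.3200 0.7680]
Step 3: x=[3.6845 11.3195 15.2242] v=[3.3165 -3.2853 1.0742]
Step 4: x=[4.0952 10.9164 15.3535] v=[4.1066 -4.0314 1.2933]
Step 5: x=[4.5604 10.4656 15.4941] v=[4.6518 -4.5082 1.4059]
Step 6: x=[5.0525 9.9973 15.6341] v=[4.9208 -4.6835 1.4002]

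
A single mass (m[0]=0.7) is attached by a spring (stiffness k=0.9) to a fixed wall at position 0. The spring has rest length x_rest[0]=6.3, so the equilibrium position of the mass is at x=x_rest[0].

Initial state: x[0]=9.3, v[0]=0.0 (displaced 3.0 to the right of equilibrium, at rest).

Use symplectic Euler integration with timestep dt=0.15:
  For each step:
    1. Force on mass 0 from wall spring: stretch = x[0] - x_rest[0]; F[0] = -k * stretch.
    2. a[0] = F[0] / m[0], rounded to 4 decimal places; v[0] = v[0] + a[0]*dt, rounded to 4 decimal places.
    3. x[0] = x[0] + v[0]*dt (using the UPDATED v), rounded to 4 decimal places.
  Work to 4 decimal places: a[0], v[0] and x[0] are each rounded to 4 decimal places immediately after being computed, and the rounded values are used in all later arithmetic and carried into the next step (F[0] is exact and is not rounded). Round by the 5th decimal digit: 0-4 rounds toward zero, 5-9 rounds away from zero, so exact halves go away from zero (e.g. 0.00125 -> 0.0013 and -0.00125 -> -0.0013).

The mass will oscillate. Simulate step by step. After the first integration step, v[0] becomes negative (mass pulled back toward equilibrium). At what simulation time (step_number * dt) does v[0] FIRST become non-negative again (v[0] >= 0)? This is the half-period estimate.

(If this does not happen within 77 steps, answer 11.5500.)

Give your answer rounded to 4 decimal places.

Answer: 2.8500

Derivation:
Step 0: x=[9.3000] v=[0.0000]
Step 1: x=[9.2132] v=[-0.5786]
Step 2: x=[9.0421] v=[-1.1404]
Step 3: x=[8.7917] v=[-1.6692]
Step 4: x=[8.4692] v=[-2.1497]
Step 5: x=[8.0840] v=[-2.5681]
Step 6: x=[7.6472] v=[-2.9122]
Step 7: x=[7.1714] v=[-3.1720]
Step 8: x=[6.6704] v=[-3.3401]
Step 9: x=[6.1587] v=[-3.4115]
Step 10: x=[5.6511] v=[-3.3842]
Step 11: x=[5.1622] v=[-3.2591]
Step 12: x=[4.7062] v=[-3.0397]
Step 13: x=[4.2964] v=[-2.7323]
Step 14: x=[3.9445] v=[-2.3459]
Step 15: x=[3.6608] v=[-1.8916]
Step 16: x=[3.4534] v=[-1.3826]
Step 17: x=[3.3284] v=[-0.8336]
Step 18: x=[3.2893] v=[-0.2605]
Step 19: x=[3.3373] v=[0.3201]
First v>=0 after going negative at step 19, time=2.8500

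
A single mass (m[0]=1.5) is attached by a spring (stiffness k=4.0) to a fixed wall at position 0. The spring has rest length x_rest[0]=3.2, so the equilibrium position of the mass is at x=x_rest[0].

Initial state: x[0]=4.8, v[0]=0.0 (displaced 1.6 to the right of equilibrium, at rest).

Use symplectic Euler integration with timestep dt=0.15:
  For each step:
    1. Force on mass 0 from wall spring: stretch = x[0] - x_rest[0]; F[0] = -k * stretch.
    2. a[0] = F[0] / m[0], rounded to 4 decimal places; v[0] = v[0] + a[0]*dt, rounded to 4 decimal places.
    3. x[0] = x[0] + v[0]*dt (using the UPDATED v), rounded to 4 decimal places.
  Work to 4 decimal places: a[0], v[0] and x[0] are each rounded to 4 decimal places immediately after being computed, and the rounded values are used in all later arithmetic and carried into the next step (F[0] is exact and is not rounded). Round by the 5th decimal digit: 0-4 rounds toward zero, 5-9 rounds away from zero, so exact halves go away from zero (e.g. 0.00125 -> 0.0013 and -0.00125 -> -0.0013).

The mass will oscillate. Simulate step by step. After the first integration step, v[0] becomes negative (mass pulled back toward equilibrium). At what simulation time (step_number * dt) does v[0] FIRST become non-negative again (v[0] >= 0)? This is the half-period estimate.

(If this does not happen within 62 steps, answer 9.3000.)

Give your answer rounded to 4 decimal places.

Step 0: x=[4.8000] v=[0.0000]
Step 1: x=[4.7040] v=[-0.6400]
Step 2: x=[4.5178] v=[-1.2416]
Step 3: x=[4.2525] v=[-1.7687]
Step 4: x=[3.9240] v=[-2.1897]
Step 5: x=[3.5521] v=[-2.4793]
Step 6: x=[3.1591] v=[-2.6201]
Step 7: x=[2.7685] v=[-2.6037]
Step 8: x=[2.4038] v=[-2.4311]
Step 9: x=[2.0869] v=[-2.1126]
Step 10: x=[1.8368] v=[-1.6674]
Step 11: x=[1.6685] v=[-1.1221]
Step 12: x=[1.5921] v=[-0.5095]
Step 13: x=[1.6122] v=[0.1337]
First v>=0 after going negative at step 13, time=1.9500

Answer: 1.9500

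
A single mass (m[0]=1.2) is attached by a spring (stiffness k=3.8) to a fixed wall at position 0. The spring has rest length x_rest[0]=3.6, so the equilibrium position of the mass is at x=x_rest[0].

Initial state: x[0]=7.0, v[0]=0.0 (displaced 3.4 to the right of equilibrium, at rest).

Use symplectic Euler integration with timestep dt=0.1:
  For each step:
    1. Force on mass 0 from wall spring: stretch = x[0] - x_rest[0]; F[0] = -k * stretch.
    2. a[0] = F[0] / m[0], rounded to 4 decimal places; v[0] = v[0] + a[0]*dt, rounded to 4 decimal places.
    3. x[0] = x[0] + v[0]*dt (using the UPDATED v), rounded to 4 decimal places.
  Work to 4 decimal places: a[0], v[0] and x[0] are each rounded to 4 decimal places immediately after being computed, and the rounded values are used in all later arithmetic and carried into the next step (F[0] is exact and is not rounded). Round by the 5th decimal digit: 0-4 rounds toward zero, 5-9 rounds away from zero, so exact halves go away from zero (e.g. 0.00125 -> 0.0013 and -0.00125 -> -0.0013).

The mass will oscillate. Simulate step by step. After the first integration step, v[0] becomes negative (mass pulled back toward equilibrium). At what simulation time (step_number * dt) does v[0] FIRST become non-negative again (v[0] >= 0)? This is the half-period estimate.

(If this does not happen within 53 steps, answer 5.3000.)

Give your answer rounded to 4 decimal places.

Answer: 1.8000

Derivation:
Step 0: x=[7.0000] v=[0.0000]
Step 1: x=[6.8923] v=[-1.0767]
Step 2: x=[6.6804] v=[-2.1193]
Step 3: x=[6.3709] v=[-3.0948]
Step 4: x=[5.9737] v=[-3.9723]
Step 5: x=[5.5013] v=[-4.7240]
Step 6: x=[4.9687] v=[-5.3261]
Step 7: x=[4.3928] v=[-5.7595]
Step 8: x=[3.7917] v=[-6.0106]
Step 9: x=[3.1846] v=[-6.0713]
Step 10: x=[2.5906] v=[-5.9398]
Step 11: x=[2.0286] v=[-5.6202]
Step 12: x=[1.5163] v=[-5.1226]
Step 13: x=[1.0700] v=[-4.4628]
Step 14: x=[0.7038] v=[-3.6616]
Step 15: x=[0.4294] v=[-2.7445]
Step 16: x=[0.2554] v=[-1.7405]
Step 17: x=[0.1873] v=[-0.6814]
Step 18: x=[0.2272] v=[0.3993]
First v>=0 after going negative at step 18, time=1.8000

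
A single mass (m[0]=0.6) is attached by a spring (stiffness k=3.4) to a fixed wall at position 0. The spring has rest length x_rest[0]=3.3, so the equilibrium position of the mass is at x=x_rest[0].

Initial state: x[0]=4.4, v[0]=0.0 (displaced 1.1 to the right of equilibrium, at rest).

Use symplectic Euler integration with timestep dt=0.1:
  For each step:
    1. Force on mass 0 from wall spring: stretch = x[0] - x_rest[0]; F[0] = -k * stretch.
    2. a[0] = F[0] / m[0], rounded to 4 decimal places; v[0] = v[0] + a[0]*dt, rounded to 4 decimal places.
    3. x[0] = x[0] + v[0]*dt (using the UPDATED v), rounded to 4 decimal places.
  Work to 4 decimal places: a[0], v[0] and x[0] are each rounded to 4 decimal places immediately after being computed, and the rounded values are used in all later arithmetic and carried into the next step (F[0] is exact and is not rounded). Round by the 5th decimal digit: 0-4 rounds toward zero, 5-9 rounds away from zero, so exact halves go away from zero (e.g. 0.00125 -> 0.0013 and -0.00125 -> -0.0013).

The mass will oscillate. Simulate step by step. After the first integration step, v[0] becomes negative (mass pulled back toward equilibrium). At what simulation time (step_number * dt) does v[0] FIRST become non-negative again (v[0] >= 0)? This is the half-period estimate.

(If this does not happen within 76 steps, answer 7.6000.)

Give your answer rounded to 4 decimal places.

Step 0: x=[4.4000] v=[0.0000]
Step 1: x=[4.3377] v=[-0.6233]
Step 2: x=[4.2166] v=[-1.2113]
Step 3: x=[4.0435] v=[-1.7307]
Step 4: x=[3.8283] v=[-2.1520]
Step 5: x=[3.5832] v=[-2.4514]
Step 6: x=[3.3220] v=[-2.6119]
Step 7: x=[3.0596] v=[-2.6244]
Step 8: x=[2.8108] v=[-2.4882]
Step 9: x=[2.5897] v=[-2.2110]
Step 10: x=[2.4089] v=[-1.8085]
Step 11: x=[2.2786] v=[-1.3035]
Step 12: x=[2.2061] v=[-0.7247]
Step 13: x=[2.1956] v=[-0.1048]
Step 14: x=[2.2477] v=[0.5210]
First v>=0 after going negative at step 14, time=1.4000

Answer: 1.4000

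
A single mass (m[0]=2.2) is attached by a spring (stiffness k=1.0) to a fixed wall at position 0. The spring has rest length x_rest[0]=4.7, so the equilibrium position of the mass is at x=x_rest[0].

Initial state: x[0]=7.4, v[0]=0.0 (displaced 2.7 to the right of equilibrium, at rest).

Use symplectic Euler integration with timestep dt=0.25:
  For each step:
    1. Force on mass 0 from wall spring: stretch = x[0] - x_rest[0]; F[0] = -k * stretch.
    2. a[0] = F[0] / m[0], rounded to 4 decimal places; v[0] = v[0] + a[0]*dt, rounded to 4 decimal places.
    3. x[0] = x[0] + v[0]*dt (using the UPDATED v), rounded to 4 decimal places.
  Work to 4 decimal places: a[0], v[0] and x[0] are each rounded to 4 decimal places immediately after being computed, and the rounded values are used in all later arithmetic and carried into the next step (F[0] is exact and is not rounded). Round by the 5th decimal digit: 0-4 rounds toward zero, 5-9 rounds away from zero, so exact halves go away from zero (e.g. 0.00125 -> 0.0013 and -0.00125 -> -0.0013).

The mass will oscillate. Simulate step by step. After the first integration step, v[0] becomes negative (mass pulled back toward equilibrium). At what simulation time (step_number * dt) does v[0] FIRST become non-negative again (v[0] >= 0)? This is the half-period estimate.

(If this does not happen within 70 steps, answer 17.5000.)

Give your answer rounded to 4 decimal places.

Answer: 4.7500

Derivation:
Step 0: x=[7.4000] v=[0.0000]
Step 1: x=[7.3233] v=[-0.3068]
Step 2: x=[7.1721] v=[-0.6049]
Step 3: x=[6.9507] v=[-0.8858]
Step 4: x=[6.6653] v=[-1.1416]
Step 5: x=[6.3241] v=[-1.3649]
Step 6: x=[5.9367] v=[-1.5495]
Step 7: x=[5.5142] v=[-1.6900]
Step 8: x=[5.0686] v=[-1.7825]
Step 9: x=[4.6125] v=[-1.8244]
Step 10: x=[4.1589] v=[-1.8145]
Step 11: x=[3.7207] v=[-1.7530]
Step 12: x=[3.3103] v=[-1.6417]
Step 13: x=[2.9394] v=[-1.4838]
Step 14: x=[2.6185] v=[-1.2837]
Step 15: x=[2.3567] v=[-1.0472]
Step 16: x=[2.1615] v=[-0.7809]
Step 17: x=[2.0384] v=[-0.4924]
Step 18: x=[1.9909] v=[-0.1900]
Step 19: x=[2.0204] v=[0.1179]
First v>=0 after going negative at step 19, time=4.7500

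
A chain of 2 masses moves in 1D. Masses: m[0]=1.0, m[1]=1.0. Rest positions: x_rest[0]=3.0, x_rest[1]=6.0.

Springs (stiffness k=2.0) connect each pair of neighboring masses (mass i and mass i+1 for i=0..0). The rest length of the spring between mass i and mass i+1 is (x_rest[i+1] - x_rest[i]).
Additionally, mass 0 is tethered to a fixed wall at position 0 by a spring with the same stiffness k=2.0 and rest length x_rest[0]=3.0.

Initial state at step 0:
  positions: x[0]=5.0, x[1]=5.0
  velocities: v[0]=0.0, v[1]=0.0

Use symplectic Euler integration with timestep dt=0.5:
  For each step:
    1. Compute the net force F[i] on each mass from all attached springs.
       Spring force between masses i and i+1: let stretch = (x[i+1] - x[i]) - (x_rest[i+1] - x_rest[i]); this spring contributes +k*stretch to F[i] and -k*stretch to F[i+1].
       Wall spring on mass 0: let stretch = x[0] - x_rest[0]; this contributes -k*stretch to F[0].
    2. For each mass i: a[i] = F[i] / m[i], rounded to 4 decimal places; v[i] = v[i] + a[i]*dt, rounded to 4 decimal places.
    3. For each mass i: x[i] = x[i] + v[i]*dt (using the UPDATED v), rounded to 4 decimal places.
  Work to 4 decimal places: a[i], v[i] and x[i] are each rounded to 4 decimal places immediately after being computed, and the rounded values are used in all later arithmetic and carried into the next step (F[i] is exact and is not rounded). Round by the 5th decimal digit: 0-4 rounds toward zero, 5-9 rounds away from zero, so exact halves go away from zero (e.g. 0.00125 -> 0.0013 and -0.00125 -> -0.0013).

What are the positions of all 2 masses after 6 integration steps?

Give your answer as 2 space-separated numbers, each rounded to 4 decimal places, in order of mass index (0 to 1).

Answer: 2.7500 5.9219

Derivation:
Step 0: x=[5.0000 5.0000] v=[0.0000 0.0000]
Step 1: x=[2.5000 6.5000] v=[-5.0000 3.0000]
Step 2: x=[0.7500 7.5000] v=[-3.5000 2.0000]
Step 3: x=[2.0000 6.6250] v=[2.5000 -1.7500]
Step 4: x=[4.5625 4.9375] v=[5.1250 -3.3750]
Step 5: x=[5.0313 4.5625] v=[0.9375 -0.7500]
Step 6: x=[2.7500 5.9219] v=[-4.5626 2.7188]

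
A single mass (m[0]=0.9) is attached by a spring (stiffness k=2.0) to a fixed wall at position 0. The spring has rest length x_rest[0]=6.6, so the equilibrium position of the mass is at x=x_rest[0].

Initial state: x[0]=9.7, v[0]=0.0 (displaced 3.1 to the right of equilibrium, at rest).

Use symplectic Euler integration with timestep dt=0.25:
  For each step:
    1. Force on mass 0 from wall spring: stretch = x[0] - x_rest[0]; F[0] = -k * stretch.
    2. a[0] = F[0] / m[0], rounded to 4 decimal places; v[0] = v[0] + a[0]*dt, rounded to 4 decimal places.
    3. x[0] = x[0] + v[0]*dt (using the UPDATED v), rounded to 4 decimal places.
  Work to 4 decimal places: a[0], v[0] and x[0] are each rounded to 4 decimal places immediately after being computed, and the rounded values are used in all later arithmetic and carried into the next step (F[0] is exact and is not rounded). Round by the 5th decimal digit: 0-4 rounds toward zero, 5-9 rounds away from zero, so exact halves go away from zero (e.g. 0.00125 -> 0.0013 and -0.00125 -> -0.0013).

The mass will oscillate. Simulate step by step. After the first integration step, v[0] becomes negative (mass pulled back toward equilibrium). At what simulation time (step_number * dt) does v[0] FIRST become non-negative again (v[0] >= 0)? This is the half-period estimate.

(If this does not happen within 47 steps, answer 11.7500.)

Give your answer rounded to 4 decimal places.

Answer: 2.2500

Derivation:
Step 0: x=[9.7000] v=[0.0000]
Step 1: x=[9.2695] v=[-1.7222]
Step 2: x=[8.4682] v=[-3.2053]
Step 3: x=[7.4074] v=[-4.2432]
Step 4: x=[6.2345] v=[-4.6918]
Step 5: x=[5.1123] v=[-4.4888]
Step 6: x=[4.1967] v=[-3.6623]
Step 7: x=[3.6149] v=[-2.3271]
Step 8: x=[3.4477] v=[-0.6687]
Step 9: x=[3.7184] v=[1.0826]
First v>=0 after going negative at step 9, time=2.2500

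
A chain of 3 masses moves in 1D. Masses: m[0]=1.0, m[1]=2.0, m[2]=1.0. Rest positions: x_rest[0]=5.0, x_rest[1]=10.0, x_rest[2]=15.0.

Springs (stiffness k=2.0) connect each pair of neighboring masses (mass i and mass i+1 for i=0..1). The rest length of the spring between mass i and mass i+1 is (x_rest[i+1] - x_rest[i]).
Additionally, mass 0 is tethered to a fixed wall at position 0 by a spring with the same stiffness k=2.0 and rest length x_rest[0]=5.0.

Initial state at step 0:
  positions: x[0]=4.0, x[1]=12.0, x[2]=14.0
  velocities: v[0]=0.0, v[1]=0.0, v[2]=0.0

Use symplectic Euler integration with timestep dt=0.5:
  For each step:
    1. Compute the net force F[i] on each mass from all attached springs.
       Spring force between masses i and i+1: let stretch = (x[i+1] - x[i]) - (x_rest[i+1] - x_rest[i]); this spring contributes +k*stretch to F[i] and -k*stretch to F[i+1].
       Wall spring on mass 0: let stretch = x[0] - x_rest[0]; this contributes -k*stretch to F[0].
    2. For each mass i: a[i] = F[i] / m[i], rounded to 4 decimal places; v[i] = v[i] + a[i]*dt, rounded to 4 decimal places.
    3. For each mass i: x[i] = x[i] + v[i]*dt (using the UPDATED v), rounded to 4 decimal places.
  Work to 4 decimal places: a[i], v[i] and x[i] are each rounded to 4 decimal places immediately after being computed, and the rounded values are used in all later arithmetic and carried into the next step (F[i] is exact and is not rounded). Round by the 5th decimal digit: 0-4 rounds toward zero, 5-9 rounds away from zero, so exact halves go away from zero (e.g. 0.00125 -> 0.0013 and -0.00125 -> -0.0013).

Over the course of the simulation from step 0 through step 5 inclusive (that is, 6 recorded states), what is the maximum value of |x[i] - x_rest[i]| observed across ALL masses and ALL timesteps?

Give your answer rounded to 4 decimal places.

Answer: 2.3906

Derivation:
Step 0: x=[4.0000 12.0000 14.0000] v=[0.0000 0.0000 0.0000]
Step 1: x=[6.0000 10.5000 15.5000] v=[4.0000 -3.0000 3.0000]
Step 2: x=[7.2500 9.1250 17.0000] v=[2.5000 -2.7500 3.0000]
Step 3: x=[5.8125 9.2500 17.0625] v=[-2.8750 0.2500 0.1250]
Step 4: x=[3.1875 10.4688 15.7188] v=[-5.2500 2.4375 -2.6875]
Step 5: x=[2.6094 11.1798 14.2501] v=[-1.1562 1.4219 -2.9375]
Max displacement = 2.3906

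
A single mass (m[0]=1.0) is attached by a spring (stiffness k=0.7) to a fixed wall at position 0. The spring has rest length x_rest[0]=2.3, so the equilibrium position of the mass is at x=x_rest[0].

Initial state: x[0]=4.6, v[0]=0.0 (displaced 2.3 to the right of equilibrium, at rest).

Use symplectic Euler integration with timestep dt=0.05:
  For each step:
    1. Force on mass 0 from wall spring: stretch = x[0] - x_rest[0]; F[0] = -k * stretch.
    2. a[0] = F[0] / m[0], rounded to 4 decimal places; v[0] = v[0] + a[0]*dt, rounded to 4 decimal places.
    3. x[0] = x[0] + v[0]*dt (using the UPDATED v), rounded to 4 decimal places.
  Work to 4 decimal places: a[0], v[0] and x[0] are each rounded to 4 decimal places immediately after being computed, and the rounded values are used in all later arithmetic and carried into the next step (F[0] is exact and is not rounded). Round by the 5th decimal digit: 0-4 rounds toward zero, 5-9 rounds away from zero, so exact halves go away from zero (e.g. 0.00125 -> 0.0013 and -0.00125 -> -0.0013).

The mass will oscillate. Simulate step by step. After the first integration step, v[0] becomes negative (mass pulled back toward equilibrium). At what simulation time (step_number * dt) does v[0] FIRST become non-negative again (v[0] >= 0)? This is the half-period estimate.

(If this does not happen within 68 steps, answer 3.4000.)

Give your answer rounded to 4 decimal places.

Step 0: x=[4.6000] v=[0.0000]
Step 1: x=[4.5960] v=[-0.0805]
Step 2: x=[4.5880] v=[-0.1609]
Step 3: x=[4.5760] v=[-0.2410]
Step 4: x=[4.5600] v=[-0.3207]
Step 5: x=[4.5400] v=[-0.3998]
Step 6: x=[4.5161] v=[-0.4782]
Step 7: x=[4.4883] v=[-0.5558]
Step 8: x=[4.4567] v=[-0.6324]
Step 9: x=[4.4213] v=[-0.7079]
Step 10: x=[4.3822] v=[-0.7821]
Step 11: x=[4.3395] v=[-0.8550]
Step 12: x=[4.2932] v=[-0.9264]
Step 13: x=[4.2434] v=[-0.9962]
Step 14: x=[4.1902] v=[-1.0642]
Step 15: x=[4.1337] v=[-1.1304]
Step 16: x=[4.0740] v=[-1.1946]
Step 17: x=[4.0112] v=[-1.2567]
Step 18: x=[3.9454] v=[-1.3166]
Step 19: x=[3.8767] v=[-1.3742]
Step 20: x=[3.8052] v=[-1.4294]
Step 21: x=[3.7311] v=[-1.4821]
Step 22: x=[3.6545] v=[-1.5322]
Step 23: x=[3.5755] v=[-1.5796]
Step 24: x=[3.4943] v=[-1.6242]
Step 25: x=[3.4110] v=[-1.6660]
Step 26: x=[3.3258] v=[-1.7049]
Step 27: x=[3.2388] v=[-1.7408]
Step 28: x=[3.1501] v=[-1.7737]
Step 29: x=[3.0599] v=[-1.8035]
Step 30: x=[2.9684] v=[-1.8301]
Step 31: x=[2.8757] v=[-1.8535]
Step 32: x=[2.7820] v=[-1.8737]
Step 33: x=[2.6875] v=[-1.8906]
Step 34: x=[2.5923] v=[-1.9042]
Step 35: x=[2.4966] v=[-1.9144]
Step 36: x=[2.4005] v=[-1.9213]
Step 37: x=[2.3043] v=[-1.9248]
Step 38: x=[2.2081] v=[-1.9250]
Step 39: x=[2.1120] v=[-1.9218]
Step 40: x=[2.0162] v=[-1.9152]
Step 41: x=[1.9209] v=[-1.9053]
Step 42: x=[1.8263] v=[-1.8920]
Step 43: x=[1.7325] v=[-1.8754]
Step 44: x=[1.6397] v=[-1.8555]
Step 45: x=[1.5481] v=[-1.8324]
Step 46: x=[1.4578] v=[-1.8061]
Step 47: x=[1.3690] v=[-1.7766]
Step 48: x=[1.2818] v=[-1.7440]
Step 49: x=[1.1964] v=[-1.7084]
Step 50: x=[1.1129] v=[-1.6698]
Step 51: x=[1.0315] v=[-1.6283]
Step 52: x=[0.9523] v=[-1.5839]
Step 53: x=[0.8755] v=[-1.5367]
Step 54: x=[0.8012] v=[-1.4868]
Step 55: x=[0.7295] v=[-1.4343]
Step 56: x=[0.6605] v=[-1.3793]
Step 57: x=[0.5944] v=[-1.3219]
Step 58: x=[0.5313] v=[-1.2622]
Step 59: x=[0.4713] v=[-1.2003]
Step 60: x=[0.4145] v=[-1.1363]
Step 61: x=[0.3610] v=[-1.0703]
Step 62: x=[0.3109] v=[-1.0024]
Step 63: x=[0.2643] v=[-0.9328]
Step 64: x=[0.2212] v=[-0.8616]
Step 65: x=[0.1818] v=[-0.7888]
Step 66: x=[0.1461] v=[-0.7147]
Step 67: x=[0.1141] v=[-0.6393]
Step 68: x=[0.0860] v=[-0.5628]
v[0] did not become non-negative within 68 steps; using fallback time=3.4000

Answer: 3.4000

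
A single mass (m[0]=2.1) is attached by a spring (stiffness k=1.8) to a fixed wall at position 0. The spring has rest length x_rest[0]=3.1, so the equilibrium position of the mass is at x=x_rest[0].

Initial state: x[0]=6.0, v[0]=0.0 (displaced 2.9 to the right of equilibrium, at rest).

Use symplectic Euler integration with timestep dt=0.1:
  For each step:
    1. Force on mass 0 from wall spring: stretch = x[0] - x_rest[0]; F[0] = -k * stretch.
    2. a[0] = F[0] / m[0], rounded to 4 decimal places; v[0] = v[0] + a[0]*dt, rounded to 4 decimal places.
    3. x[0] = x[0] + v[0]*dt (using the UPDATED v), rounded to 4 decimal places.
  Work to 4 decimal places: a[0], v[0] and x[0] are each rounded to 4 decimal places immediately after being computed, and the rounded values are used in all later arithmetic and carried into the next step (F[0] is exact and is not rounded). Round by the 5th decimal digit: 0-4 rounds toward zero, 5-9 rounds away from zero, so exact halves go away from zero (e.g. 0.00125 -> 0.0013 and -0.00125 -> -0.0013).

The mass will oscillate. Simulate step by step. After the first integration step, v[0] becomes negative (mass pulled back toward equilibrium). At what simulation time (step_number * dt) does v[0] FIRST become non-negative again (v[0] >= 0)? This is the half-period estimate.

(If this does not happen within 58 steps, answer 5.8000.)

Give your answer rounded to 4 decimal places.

Answer: 3.4000

Derivation:
Step 0: x=[6.0000] v=[0.0000]
Step 1: x=[5.9751] v=[-0.2486]
Step 2: x=[5.9256] v=[-0.4950]
Step 3: x=[5.8519] v=[-0.7372]
Step 4: x=[5.7546] v=[-0.9731]
Step 5: x=[5.6345] v=[-1.2006]
Step 6: x=[5.4927] v=[-1.4178]
Step 7: x=[5.3304] v=[-1.6229]
Step 8: x=[5.1490] v=[-1.8141]
Step 9: x=[4.9500] v=[-1.9897]
Step 10: x=[4.7352] v=[-2.1483]
Step 11: x=[4.5064] v=[-2.2885]
Step 12: x=[4.2655] v=[-2.4091]
Step 13: x=[4.0146] v=[-2.5090]
Step 14: x=[3.7559] v=[-2.5874]
Step 15: x=[3.4915] v=[-2.6436]
Step 16: x=[3.2238] v=[-2.6772]
Step 17: x=[2.9550] v=[-2.6878]
Step 18: x=[2.6875] v=[-2.6754]
Step 19: x=[2.4235] v=[-2.6400]
Step 20: x=[2.1653] v=[-2.5820]
Step 21: x=[1.9151] v=[-2.5019]
Step 22: x=[1.6751] v=[-2.4003]
Step 23: x=[1.4473] v=[-2.2782]
Step 24: x=[1.2337] v=[-2.1365]
Step 25: x=[1.0361] v=[-1.9765]
Step 26: x=[0.8561] v=[-1.7996]
Step 27: x=[0.6954] v=[-1.6073]
Step 28: x=[0.5553] v=[-1.4012]
Step 29: x=[0.4370] v=[-1.1831]
Step 30: x=[0.3415] v=[-0.9548]
Step 31: x=[0.2697] v=[-0.7184]
Step 32: x=[0.2221] v=[-0.4758]
Step 33: x=[0.1992] v=[-0.2291]
Step 34: x=[0.2012] v=[0.0195]
First v>=0 after going negative at step 34, time=3.4000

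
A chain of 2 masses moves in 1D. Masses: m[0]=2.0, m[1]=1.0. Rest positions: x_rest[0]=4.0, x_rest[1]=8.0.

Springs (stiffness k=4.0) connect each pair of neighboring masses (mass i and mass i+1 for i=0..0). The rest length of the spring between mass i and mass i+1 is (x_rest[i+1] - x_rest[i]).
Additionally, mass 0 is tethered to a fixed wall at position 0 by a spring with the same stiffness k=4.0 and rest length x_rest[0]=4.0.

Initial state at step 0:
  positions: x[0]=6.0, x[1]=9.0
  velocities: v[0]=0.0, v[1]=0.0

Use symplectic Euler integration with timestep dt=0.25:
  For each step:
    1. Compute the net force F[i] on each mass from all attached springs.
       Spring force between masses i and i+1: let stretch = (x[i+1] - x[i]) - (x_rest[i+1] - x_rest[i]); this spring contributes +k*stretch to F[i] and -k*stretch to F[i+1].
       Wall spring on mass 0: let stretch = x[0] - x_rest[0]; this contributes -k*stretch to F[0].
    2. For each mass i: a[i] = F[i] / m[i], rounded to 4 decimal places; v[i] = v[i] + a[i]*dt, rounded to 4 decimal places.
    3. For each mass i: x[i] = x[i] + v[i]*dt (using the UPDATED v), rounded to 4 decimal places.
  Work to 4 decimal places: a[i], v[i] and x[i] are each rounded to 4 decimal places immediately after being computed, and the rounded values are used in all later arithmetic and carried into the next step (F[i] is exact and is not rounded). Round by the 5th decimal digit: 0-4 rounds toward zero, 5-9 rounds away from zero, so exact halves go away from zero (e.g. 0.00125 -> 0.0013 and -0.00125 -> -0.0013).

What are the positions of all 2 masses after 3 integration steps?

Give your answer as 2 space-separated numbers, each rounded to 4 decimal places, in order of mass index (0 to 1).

Answer: 4.3242 9.7891

Derivation:
Step 0: x=[6.0000 9.0000] v=[0.0000 0.0000]
Step 1: x=[5.6250 9.2500] v=[-1.5000 1.0000]
Step 2: x=[5.0000 9.5938] v=[-2.5000 1.3750]
Step 3: x=[4.3242 9.7891] v=[-2.7031 0.7812]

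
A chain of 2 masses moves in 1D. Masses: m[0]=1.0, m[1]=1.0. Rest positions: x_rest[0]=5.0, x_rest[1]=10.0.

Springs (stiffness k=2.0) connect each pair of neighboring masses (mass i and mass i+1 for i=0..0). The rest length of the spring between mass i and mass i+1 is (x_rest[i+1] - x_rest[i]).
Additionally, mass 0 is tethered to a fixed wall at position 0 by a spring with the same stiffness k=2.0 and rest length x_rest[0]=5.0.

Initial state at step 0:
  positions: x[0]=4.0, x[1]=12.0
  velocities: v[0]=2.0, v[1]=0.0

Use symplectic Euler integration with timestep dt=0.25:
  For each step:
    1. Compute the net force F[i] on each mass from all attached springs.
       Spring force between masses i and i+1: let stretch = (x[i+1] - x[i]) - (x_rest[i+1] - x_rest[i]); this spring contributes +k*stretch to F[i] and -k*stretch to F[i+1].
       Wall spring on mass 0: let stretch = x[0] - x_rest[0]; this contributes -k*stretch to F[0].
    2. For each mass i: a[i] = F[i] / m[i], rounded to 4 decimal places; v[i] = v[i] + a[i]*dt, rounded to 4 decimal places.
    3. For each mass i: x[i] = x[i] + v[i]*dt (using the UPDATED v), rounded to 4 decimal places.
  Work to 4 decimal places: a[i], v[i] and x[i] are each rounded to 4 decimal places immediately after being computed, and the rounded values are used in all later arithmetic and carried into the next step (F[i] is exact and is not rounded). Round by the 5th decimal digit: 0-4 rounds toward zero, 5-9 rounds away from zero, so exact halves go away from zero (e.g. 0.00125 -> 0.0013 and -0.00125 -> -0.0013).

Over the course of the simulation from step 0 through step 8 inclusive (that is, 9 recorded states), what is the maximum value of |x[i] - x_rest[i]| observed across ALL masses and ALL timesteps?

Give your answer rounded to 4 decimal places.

Answer: 2.7715

Derivation:
Step 0: x=[4.0000 12.0000] v=[2.0000 0.0000]
Step 1: x=[5.0000 11.6250] v=[4.0000 -1.5000]
Step 2: x=[6.2031 11.0469] v=[4.8125 -2.3125]
Step 3: x=[7.2363 10.4883] v=[4.1329 -2.2344]
Step 4: x=[7.7715 10.1482] v=[2.1408 -1.3604]
Step 5: x=[7.6324 10.1360] v=[-0.5566 -0.0488]
Step 6: x=[6.8522 10.4359] v=[-3.1210 1.1994]
Step 7: x=[5.6634 10.9128] v=[-4.7553 1.9076]
Step 8: x=[4.4228 11.3585] v=[-4.9623 1.7829]
Max displacement = 2.7715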